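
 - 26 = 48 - 74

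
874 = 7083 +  - 6209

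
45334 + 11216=56550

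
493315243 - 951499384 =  - 458184141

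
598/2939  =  598/2939 = 0.20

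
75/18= 25/6 = 4.17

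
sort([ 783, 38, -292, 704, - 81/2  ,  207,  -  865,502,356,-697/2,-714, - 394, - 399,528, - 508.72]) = [ - 865, - 714, - 508.72, - 399,- 394, - 697/2,  -  292,-81/2,38,207,356,502,528,704, 783]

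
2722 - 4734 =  - 2012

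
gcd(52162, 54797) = 1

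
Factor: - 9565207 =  - 9565207^1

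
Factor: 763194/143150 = 3^1 * 5^( - 2)*7^( - 1 )*311^1  =  933/175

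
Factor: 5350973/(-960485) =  - 5^( - 1 )*23^1*73^1*3187^1*192097^( - 1 )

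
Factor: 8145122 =2^1*83^1*139^1*353^1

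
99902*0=0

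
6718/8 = 3359/4 = 839.75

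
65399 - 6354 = 59045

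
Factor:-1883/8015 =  - 5^( - 1)*229^( - 1) * 269^1=- 269/1145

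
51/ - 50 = - 2 + 49/50  =  - 1.02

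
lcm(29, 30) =870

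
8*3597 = 28776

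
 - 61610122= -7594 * 8113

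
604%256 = 92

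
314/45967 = 314/45967 = 0.01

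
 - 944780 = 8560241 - 9505021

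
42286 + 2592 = 44878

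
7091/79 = 7091/79 = 89.76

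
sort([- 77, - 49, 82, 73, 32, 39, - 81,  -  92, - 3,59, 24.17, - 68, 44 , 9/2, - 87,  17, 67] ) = [ - 92, - 87, - 81,-77, - 68, - 49, - 3, 9/2,17, 24.17,  32, 39, 44, 59,67, 73 , 82]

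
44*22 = 968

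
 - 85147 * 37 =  - 3150439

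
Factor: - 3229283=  - 41^1* 79^1*997^1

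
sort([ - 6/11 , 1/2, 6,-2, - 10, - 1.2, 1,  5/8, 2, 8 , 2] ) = [ - 10 , - 2, - 1.2 ,  -  6/11, 1/2, 5/8 , 1,2,2, 6,  8] 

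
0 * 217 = 0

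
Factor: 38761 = 83^1*467^1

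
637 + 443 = 1080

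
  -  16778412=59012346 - 75790758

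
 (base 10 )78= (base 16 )4e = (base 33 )2C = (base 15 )53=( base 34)2A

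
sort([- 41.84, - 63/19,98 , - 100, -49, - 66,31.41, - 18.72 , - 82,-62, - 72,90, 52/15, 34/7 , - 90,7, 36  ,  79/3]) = [ - 100,-90,-82, - 72, - 66, - 62, - 49, -41.84, - 18.72, - 63/19,52/15 , 34/7,7, 79/3 , 31.41,36,90 , 98 ] 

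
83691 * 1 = 83691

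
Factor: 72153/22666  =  2^( - 1 )*3^2*7^( - 1)*1619^(-1)*8017^1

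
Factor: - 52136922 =-2^1*3^1 * 37^1 * 234851^1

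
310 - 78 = 232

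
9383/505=9383/505  =  18.58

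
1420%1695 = 1420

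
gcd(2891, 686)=49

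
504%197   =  110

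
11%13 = 11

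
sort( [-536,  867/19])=[ - 536,867/19]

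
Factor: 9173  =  9173^1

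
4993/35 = 4993/35 = 142.66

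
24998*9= 224982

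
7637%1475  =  262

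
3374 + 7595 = 10969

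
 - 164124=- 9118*18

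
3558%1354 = 850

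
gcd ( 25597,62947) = 1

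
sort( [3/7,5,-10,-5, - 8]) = [ - 10, - 8, - 5, 3/7,5 ]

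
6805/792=8+ 469/792 =8.59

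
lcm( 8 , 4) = 8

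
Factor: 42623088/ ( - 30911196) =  - 3551924/2575933  =  - 2^2*313^1*2837^1*2575933^( - 1 ) 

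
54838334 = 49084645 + 5753689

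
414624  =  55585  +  359039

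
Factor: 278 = 2^1 * 139^1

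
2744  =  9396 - 6652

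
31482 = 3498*9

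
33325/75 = 444 + 1/3 = 444.33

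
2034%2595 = 2034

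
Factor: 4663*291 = 3^1*97^1*4663^1  =  1356933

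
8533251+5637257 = 14170508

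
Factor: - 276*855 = - 2^2*3^3* 5^1*19^1*23^1= - 235980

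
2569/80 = 32+9/80=32.11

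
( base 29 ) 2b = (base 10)69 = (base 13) 54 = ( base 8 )105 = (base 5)234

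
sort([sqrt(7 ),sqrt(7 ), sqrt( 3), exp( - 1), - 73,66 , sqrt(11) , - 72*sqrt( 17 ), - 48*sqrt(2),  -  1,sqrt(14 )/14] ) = [-72*sqrt ( 17), - 73, - 48*sqrt(2 ),-1,sqrt( 14)/14,exp( - 1),sqrt( 3),sqrt(7 ),sqrt( 7 ),sqrt(11), 66 ] 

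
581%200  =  181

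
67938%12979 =3043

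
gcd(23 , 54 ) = 1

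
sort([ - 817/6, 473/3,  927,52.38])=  [ - 817/6,52.38, 473/3,  927]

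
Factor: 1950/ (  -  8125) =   -  6/25 =-  2^1 * 3^1*5^( - 2)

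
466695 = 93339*5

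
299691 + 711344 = 1011035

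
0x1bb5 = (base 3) 100201201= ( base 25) B8I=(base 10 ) 7093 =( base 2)1101110110101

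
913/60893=913/60893 = 0.01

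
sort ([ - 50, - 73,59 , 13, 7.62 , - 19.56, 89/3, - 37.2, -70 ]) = [ - 73, - 70, - 50, - 37.2, - 19.56,7.62, 13, 89/3 , 59] 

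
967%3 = 1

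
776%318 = 140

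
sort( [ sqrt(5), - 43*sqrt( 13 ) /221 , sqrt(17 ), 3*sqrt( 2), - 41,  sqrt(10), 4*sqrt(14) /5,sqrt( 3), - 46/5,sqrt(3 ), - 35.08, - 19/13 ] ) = [  -  41, - 35.08, - 46/5, - 19/13, - 43*sqrt( 13)/221, sqrt(3) , sqrt(3 ), sqrt( 5),4*sqrt (14) /5,sqrt(10),sqrt ( 17 ), 3*sqrt(2)]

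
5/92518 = 5/92518  =  0.00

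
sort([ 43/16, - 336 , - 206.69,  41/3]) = [-336, - 206.69,  43/16, 41/3 ] 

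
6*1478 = 8868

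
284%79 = 47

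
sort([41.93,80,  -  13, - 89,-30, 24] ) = [  -  89, - 30, - 13,24,41.93,80] 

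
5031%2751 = 2280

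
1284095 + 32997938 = 34282033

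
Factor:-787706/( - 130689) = 2^1 *3^ (-2)*13^( - 1) * 1117^ (-1 ) * 393853^1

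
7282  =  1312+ 5970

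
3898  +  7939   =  11837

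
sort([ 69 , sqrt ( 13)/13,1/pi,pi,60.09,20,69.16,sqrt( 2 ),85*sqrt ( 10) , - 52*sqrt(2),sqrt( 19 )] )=[ - 52*sqrt(2 ), sqrt( 13)/13,1/pi,sqrt(2 ),pi,sqrt(19),20,60.09, 69,69.16, 85 * sqrt(10)]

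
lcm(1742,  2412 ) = 31356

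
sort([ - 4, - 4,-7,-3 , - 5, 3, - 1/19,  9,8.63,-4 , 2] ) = [ - 7,-5 , - 4,-4,-4, - 3,-1/19,2, 3 , 8.63 , 9 ]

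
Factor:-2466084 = -2^2*3^1*  205507^1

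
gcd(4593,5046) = 3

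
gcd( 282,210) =6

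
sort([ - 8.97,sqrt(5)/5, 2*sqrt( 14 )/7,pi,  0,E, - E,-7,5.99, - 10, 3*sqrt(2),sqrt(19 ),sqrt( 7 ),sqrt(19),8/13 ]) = [ - 10, - 8.97, - 7, - E,0,sqrt (5 )/5, 8/13,2*sqrt( 14)/7,sqrt( 7 ),E  ,  pi, 3*sqrt(2), sqrt( 19), sqrt( 19 ),5.99] 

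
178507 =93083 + 85424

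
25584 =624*41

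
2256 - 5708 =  - 3452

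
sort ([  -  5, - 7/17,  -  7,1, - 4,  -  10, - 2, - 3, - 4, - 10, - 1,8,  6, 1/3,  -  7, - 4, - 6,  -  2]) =[ - 10,-10 , - 7, - 7, - 6, - 5, - 4, - 4, - 4, - 3,-2,-2,- 1, - 7/17,  1/3,1, 6 , 8]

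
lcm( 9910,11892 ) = 59460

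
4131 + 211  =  4342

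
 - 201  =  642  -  843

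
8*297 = 2376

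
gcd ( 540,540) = 540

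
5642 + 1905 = 7547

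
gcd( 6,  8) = 2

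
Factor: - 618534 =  - 2^1*3^2 * 7^1 * 4909^1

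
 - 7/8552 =-1 + 8545/8552 = - 0.00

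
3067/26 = 3067/26 = 117.96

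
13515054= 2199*6146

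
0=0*2594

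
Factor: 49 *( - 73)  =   - 7^2*73^1=- 3577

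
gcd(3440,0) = 3440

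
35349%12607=10135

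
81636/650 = 125+193/325 = 125.59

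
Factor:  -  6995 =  - 5^1*1399^1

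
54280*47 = 2551160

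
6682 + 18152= 24834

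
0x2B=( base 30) 1d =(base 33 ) 1A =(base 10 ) 43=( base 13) 34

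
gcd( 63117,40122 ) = 9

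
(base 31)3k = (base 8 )161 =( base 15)78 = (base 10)113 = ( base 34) 3b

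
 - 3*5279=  - 15837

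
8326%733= 263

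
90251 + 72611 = 162862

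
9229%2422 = 1963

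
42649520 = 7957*5360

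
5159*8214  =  42376026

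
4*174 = 696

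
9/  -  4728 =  - 1 + 1573/1576 = - 0.00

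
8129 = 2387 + 5742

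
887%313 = 261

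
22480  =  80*281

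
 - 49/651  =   - 1 + 86/93  =  - 0.08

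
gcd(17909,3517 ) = 1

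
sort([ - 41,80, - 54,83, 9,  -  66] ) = [ - 66, - 54,- 41,9, 80, 83]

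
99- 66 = 33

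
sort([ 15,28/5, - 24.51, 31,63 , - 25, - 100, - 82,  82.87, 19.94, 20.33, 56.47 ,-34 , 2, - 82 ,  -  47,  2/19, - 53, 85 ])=[ - 100, - 82, - 82, - 53,  -  47,-34, - 25,-24.51, 2/19,2,28/5, 15,19.94, 20.33 , 31,56.47, 63, 82.87, 85]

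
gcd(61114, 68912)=2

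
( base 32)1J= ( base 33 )1i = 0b110011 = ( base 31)1K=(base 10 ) 51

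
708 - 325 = 383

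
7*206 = 1442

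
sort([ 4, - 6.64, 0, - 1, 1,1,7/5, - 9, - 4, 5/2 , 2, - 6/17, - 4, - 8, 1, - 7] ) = [  -  9,  -  8,  -  7, - 6.64, - 4,  -  4, - 1, - 6/17, 0 , 1, 1, 1, 7/5,  2 , 5/2, 4 ] 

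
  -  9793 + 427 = -9366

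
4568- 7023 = -2455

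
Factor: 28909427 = 149^1*251^1*773^1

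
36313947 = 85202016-48888069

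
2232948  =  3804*587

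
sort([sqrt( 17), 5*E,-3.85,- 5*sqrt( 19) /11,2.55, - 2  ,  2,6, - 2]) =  [ - 3.85, - 2,  -  2, - 5*sqrt(19)/11, 2,2.55,sqrt(17),6, 5*E]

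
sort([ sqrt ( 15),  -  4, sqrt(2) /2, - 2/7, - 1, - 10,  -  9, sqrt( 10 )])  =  [ - 10, -9, - 4, - 1 , - 2/7, sqrt(2) /2, sqrt( 10),sqrt( 15)] 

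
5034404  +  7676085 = 12710489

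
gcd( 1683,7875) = 9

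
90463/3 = 90463/3 = 30154.33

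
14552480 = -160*(- 90953)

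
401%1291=401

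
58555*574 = 33610570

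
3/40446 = 1/13482 = 0.00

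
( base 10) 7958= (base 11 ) 5A85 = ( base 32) 7om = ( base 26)bk2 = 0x1F16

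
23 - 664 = - 641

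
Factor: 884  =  2^2*13^1*17^1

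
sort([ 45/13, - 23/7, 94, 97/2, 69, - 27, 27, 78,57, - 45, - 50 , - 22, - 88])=[ - 88,  -  50, - 45,-27, - 22,-23/7, 45/13,27,97/2, 57, 69, 78, 94 ] 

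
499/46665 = 499/46665 = 0.01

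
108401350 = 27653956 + 80747394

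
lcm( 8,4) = 8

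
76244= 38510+37734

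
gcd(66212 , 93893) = 1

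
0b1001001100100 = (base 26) 6P2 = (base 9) 6411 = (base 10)4708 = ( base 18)e9a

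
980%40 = 20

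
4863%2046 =771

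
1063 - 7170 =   -  6107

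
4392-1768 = 2624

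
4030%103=13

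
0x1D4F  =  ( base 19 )11eh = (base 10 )7503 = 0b1110101001111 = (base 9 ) 11256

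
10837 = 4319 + 6518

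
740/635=148/127 = 1.17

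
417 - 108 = 309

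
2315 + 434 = 2749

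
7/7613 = 7/7613 = 0.00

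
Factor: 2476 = 2^2*619^1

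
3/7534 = 3/7534  =  0.00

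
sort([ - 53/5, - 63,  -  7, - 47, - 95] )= [ - 95,-63,-47,-53/5, - 7] 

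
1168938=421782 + 747156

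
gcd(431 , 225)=1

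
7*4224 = 29568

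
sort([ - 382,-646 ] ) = [ -646, - 382]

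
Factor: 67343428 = 2^2*16835857^1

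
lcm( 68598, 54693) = 4047282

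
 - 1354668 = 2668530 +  - 4023198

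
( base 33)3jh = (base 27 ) 59n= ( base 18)C15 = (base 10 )3911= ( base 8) 7507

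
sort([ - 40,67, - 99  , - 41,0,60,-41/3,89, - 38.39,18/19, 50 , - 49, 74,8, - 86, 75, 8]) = [ - 99, - 86, - 49, - 41, - 40, - 38.39, - 41/3,0 , 18/19,8,8, 50, 60,67,74, 75,89 ]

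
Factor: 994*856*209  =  2^4*7^1*11^1*19^1*71^1*107^1  =  177830576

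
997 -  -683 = 1680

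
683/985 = 683/985 = 0.69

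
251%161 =90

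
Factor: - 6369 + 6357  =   - 12= - 2^2*3^1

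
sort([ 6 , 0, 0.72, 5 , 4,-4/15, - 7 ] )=[ - 7, - 4/15,0, 0.72, 4, 5,  6]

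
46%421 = 46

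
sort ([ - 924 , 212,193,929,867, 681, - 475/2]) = [ - 924 , - 475/2,  193, 212,681,  867, 929]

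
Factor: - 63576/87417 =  - 2^3  *11^(  -  1) = - 8/11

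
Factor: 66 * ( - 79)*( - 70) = 364980 =2^2 *3^1  *  5^1*7^1 * 11^1* 79^1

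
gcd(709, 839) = 1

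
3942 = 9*438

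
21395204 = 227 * 94252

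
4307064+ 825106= 5132170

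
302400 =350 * 864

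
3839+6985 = 10824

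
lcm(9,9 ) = 9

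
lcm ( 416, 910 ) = 14560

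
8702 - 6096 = 2606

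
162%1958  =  162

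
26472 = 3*8824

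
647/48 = 13 + 23/48 = 13.48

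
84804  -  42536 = 42268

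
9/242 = 9/242 = 0.04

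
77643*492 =38200356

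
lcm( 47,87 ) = 4089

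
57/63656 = 57/63656 = 0.00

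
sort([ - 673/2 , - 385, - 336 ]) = [ - 385, - 673/2,  -  336 ]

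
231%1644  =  231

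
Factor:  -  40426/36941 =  - 2^1 * 29^1*53^( - 1) = - 58/53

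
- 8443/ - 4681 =8443/4681 =1.80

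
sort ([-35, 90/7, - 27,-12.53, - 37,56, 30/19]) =[-37, - 35,-27,-12.53, 30/19, 90/7, 56 ]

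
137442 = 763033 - 625591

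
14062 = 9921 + 4141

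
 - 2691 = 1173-3864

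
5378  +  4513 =9891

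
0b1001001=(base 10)73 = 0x49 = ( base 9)81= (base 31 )2b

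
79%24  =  7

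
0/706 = 0 = 0.00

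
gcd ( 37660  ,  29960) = 140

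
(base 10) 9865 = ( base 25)FJF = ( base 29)BL5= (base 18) 1c81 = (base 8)23211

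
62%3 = 2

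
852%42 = 12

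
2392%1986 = 406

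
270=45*6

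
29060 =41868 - 12808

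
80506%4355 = 2116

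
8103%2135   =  1698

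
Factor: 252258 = 2^1*3^1*  42043^1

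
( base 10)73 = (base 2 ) 1001001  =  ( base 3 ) 2201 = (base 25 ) 2N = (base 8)111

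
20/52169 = 20/52169 = 0.00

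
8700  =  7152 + 1548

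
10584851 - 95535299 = -84950448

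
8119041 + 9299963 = 17419004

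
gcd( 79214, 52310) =2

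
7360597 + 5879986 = 13240583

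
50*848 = 42400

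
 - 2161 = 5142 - 7303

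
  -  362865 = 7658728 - 8021593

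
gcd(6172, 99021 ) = 1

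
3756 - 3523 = 233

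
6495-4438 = 2057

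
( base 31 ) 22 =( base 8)100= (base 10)64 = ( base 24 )2g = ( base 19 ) 37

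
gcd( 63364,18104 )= 9052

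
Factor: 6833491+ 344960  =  7178451  =  3^1*7^2 * 47^1*  1039^1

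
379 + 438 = 817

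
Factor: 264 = 2^3*3^1*11^1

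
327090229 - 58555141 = 268535088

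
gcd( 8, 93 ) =1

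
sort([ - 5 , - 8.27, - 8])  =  [ - 8.27, - 8, - 5]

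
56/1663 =56/1663 = 0.03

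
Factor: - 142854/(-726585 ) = 2^1 * 5^( - 1 )*  29^1*59^( - 1)= 58/295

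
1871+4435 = 6306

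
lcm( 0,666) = 0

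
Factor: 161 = 7^1*23^1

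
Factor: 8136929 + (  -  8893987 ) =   -  2^1*43^1*8803^1 = - 757058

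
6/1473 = 2/491= 0.00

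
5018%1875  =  1268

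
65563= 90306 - 24743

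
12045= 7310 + 4735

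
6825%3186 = 453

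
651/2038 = 651/2038= 0.32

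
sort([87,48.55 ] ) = [ 48.55, 87 ] 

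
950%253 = 191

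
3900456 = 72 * 54173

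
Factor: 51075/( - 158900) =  - 9/28  =  - 2^ ( - 2)*3^2*  7^(-1) 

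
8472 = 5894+2578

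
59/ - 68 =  - 59/68=- 0.87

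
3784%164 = 12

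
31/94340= 31/94340  =  0.00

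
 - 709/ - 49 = 709/49  =  14.47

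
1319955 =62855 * 21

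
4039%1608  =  823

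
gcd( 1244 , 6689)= 1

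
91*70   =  6370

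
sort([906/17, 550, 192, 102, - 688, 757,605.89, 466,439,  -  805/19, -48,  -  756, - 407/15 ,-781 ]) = [ -781, - 756, - 688, - 48, - 805/19, - 407/15, 906/17, 102, 192,439,466, 550, 605.89, 757]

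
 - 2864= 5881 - 8745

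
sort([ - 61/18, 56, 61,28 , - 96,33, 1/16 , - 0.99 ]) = [ - 96, - 61/18, - 0.99,  1/16,28 , 33,56, 61 ] 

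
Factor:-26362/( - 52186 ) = 7^2*97^( - 1) = 49/97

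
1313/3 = 437 + 2/3  =  437.67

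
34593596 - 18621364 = 15972232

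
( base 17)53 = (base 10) 88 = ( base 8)130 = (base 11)80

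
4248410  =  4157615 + 90795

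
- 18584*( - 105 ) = 1951320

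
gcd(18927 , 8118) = 9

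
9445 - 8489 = 956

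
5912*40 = 236480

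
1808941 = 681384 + 1127557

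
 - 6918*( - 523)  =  3618114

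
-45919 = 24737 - 70656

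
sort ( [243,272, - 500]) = [-500,243,272 ]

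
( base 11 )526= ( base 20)1BD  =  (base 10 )633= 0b1001111001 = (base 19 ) 1e6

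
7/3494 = 7/3494=0.00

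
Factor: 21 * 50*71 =2^1 * 3^1 * 5^2*7^1*71^1 =74550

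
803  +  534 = 1337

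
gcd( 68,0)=68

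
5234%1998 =1238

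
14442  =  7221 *2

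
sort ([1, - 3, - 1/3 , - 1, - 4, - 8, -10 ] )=[-10, - 8,-4,-3, - 1  , -1/3, 1]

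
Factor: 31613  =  101^1*313^1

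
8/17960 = 1/2245 = 0.00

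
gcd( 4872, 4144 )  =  56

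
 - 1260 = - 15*84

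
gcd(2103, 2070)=3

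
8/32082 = 4/16041  =  0.00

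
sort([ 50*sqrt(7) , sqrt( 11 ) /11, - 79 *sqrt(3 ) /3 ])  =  [ - 79 * sqrt (3 )/3 , sqrt (11) /11, 50*sqrt ( 7 ) ]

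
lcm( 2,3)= 6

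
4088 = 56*73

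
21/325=21/325 = 0.06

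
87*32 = 2784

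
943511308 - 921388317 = 22122991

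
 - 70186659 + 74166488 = 3979829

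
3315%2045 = 1270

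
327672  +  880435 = 1208107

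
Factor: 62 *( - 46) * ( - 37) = 105524 = 2^2 * 23^1*31^1*37^1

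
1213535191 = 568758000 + 644777191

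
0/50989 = 0 = 0.00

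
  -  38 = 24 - 62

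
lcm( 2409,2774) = 91542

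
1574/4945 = 1574/4945 = 0.32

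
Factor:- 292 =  - 2^2*73^1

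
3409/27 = 126 + 7/27 = 126.26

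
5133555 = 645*7959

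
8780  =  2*4390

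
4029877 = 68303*59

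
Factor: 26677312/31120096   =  833666/972503 = 2^1 * 7^( - 2 ) *89^( - 1 )*223^( - 1)*416833^1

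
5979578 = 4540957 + 1438621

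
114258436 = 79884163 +34374273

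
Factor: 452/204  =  113/51=3^( - 1)*17^( - 1 )*113^1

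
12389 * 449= 5562661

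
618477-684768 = -66291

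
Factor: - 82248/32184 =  - 23/9 = - 3^( - 2) * 23^1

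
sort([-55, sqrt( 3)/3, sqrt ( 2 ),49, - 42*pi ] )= [  -  42*pi,  -  55 , sqrt (3 ) /3,sqrt( 2), 49]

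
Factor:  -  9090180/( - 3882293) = 2^2*3^2 * 5^1*11^1*173^(- 1 )*4591^1*22441^(-1)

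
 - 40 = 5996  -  6036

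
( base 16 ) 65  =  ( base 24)45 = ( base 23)49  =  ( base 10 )101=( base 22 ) 4d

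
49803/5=49803/5=9960.60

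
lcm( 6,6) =6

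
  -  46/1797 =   -  46/1797 = -  0.03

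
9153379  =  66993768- 57840389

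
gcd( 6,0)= 6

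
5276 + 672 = 5948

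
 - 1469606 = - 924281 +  - 545325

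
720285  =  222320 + 497965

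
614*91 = 55874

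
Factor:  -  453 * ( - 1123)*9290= 4725999510 =2^1 * 3^1*5^1*151^1*929^1*1123^1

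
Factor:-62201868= -2^2*3^1*29^1* 47^1*3803^1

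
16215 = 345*47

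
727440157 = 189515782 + 537924375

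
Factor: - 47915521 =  - 73^1*656377^1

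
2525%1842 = 683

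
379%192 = 187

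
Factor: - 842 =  - 2^1*421^1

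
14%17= 14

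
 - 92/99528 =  - 23/24882 = -0.00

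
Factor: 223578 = 2^1 *3^2  *  12421^1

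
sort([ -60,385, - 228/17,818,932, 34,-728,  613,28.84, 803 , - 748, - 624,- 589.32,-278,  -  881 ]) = [-881, - 748, - 728, - 624, - 589.32,-278, - 60,-228/17, 28.84,34,385,613,803, 818, 932 ] 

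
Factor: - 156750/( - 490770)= 275/861 = 3^(-1 )*5^2*7^( - 1 )*11^1*41^(  -  1 ) 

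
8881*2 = 17762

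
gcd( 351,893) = 1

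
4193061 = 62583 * 67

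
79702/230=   39851/115 =346.53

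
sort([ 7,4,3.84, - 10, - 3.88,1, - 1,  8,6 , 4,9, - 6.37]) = [  -  10,-6.37 , - 3.88,-1, 1,3.84,4,4, 6 , 7,8,9]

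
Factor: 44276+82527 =126803 = 17^1*7459^1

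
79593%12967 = 1791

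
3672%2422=1250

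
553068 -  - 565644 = 1118712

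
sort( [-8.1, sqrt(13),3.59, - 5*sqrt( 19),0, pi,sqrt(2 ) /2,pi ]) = [-5*sqrt(19), - 8.1,0,sqrt (2)/2,pi,pi  ,  3.59 , sqrt (13 ) ]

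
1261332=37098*34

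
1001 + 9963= 10964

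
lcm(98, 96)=4704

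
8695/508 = 8695/508 = 17.12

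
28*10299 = 288372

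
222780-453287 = -230507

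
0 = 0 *882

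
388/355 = 1 + 33/355 = 1.09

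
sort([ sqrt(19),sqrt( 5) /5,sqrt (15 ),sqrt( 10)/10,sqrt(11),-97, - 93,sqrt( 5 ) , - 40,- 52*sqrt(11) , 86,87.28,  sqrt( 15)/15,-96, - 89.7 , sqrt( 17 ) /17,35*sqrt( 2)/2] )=[-52*sqrt( 11 ), - 97, - 96,- 93,-89.7,-40,sqrt (17 )/17 , sqrt( 15)/15,sqrt( 10 ) /10, sqrt( 5)/5,sqrt( 5 ),  sqrt( 11 ),sqrt( 15),sqrt( 19), 35*sqrt( 2)/2,86,87.28]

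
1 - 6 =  - 5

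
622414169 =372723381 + 249690788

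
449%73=11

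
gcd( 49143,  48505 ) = 1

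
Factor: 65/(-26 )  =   - 2^( - 1 )*5^1 = - 5/2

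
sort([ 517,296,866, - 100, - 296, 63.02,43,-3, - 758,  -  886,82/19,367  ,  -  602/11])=[ - 886, - 758, - 296, - 100, - 602/11, - 3,82/19,  43,63.02,296, 367, 517,866 ] 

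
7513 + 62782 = 70295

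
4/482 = 2/241 = 0.01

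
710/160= 71/16 = 4.44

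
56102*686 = 38485972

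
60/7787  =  60/7787 = 0.01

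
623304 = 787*792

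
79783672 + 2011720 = 81795392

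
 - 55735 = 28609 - 84344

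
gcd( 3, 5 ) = 1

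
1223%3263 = 1223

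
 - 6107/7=-873 + 4/7 = - 872.43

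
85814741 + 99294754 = 185109495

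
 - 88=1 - 89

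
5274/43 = 122 + 28/43   =  122.65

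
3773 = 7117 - 3344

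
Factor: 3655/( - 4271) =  - 5^1 * 17^1* 43^1 * 4271^( - 1)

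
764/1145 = 764/1145 = 0.67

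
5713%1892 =37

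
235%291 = 235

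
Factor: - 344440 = - 2^3*5^1  *79^1 * 109^1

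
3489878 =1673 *2086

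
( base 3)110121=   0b101010100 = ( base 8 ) 524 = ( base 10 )340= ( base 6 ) 1324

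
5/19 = 5/19 = 0.26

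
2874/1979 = 1 + 895/1979 = 1.45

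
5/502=5/502 = 0.01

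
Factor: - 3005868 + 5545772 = 2539904 = 2^7 *19843^1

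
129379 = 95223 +34156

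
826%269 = 19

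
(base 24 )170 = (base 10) 744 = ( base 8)1350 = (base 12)520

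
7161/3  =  2387 =2387.00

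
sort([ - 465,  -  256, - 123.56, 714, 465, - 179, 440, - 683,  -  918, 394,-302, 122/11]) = [ -918, -683, - 465, - 302, - 256, - 179,-123.56, 122/11, 394, 440 , 465, 714]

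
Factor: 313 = 313^1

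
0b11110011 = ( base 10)243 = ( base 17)e5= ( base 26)99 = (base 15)113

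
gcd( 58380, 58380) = 58380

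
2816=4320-1504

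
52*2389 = 124228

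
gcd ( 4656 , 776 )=776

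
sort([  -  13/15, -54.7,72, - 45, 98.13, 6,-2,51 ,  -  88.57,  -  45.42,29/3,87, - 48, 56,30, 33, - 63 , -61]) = [ - 88.57,-63, -61, - 54.7, - 48 ,-45.42,-45,  -  2,-13/15, 6,29/3, 30,33 , 51,56,72,  87,  98.13]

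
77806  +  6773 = 84579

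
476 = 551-75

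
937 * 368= 344816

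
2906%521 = 301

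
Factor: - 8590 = -2^1 * 5^1 * 859^1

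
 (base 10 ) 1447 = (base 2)10110100111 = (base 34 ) 18j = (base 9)1877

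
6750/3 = 2250 = 2250.00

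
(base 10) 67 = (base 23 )2L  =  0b1000011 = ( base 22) 31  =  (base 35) 1W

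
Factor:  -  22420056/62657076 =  - 2^1*31^( - 1 )*787^1*1187^1*168433^ (-1 ) = - 1868338/5221423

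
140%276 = 140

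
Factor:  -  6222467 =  - 6222467^1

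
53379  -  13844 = 39535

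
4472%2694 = 1778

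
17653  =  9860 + 7793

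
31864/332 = 7966/83 = 95.98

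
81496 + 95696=177192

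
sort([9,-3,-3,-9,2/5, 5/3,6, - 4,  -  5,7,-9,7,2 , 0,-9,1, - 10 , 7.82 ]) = [ - 10 ,-9, - 9,-9,-5, - 4, - 3, - 3,0,  2/5, 1,5/3,2, 6,  7,7, 7.82,  9] 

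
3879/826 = 3879/826 = 4.70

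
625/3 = 625/3 =208.33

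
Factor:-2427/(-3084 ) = 809/1028 = 2^(-2) *257^(  -  1 )*809^1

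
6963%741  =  294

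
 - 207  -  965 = -1172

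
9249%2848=705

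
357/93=3 + 26/31 = 3.84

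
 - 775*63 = -48825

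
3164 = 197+2967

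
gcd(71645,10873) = 1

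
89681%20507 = 7653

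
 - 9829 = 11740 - 21569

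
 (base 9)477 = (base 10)394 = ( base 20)je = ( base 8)612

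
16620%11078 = 5542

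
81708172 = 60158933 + 21549239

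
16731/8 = 16731/8 = 2091.38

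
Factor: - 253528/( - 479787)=2^3*3^ (-1 )*7^( - 1) * 31^(-1)*43^1  =  344/651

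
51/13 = 51/13= 3.92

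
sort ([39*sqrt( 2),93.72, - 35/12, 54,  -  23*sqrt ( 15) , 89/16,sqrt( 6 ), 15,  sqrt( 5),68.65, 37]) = [ - 23*sqrt(15), - 35/12,sqrt( 5),sqrt ( 6), 89/16,15,37,54,39*sqrt( 2) , 68.65,93.72 ] 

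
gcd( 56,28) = 28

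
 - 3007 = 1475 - 4482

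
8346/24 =1391/4 = 347.75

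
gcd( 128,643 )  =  1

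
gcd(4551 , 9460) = 1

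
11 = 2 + 9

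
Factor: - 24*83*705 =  - 1404360 = - 2^3*3^2*5^1 * 47^1 * 83^1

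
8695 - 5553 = 3142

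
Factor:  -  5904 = -2^4*3^2 * 41^1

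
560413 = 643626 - 83213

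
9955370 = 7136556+2818814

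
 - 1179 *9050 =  - 10669950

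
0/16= 0 = 0.00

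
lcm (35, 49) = 245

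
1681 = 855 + 826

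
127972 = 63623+64349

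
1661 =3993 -2332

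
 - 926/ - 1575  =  926/1575=0.59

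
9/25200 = 1/2800=0.00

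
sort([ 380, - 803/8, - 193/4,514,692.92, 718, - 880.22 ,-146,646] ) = [ - 880.22 ,-146, - 803/8, - 193/4, 380,  514,646, 692.92, 718] 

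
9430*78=735540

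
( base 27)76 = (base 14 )DD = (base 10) 195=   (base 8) 303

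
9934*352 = 3496768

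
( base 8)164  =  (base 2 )1110100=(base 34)3E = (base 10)116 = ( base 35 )3b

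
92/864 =23/216 = 0.11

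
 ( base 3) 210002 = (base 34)GP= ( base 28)K9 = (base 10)569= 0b1000111001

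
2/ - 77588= - 1 + 38793/38794= -0.00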